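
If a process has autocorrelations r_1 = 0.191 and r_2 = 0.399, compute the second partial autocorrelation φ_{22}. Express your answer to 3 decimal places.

0.376

φ_{22} = (r_2 − r_1²) / (1 − r_1²)
r_1² = (0.191)² = 0.036481
Numerator = 0.399 − 0.0365 = 0.3625; denominator = 1 − 0.0365 = 0.9635
φ_{22} = 0.3625 / 0.9635 = 0.376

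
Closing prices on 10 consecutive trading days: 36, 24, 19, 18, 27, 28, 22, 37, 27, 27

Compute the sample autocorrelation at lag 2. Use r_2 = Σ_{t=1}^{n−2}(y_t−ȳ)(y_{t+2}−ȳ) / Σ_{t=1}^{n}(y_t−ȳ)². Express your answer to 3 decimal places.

Mean ȳ = (36 + 24 + 19 + 18 + 27 + 28 + 22 + 37 + 27 + 27)/10 = 26.5000
Numerator Σ_{t=1}^{8}(y_t−ȳ)(y_{t+2}−ȳ) = -50.0000
Denominator Σ(y_t−ȳ)² = 358.5000
r_2 = -50.0000 / 358.5000 = -0.139

-0.139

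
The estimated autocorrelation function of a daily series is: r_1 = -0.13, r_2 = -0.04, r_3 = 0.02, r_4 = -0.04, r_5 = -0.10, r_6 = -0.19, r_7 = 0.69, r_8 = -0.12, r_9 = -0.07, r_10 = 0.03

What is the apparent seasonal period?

The largest autocorrelation is r_7 = 0.69; the remaining lags stay at or below 0.03.
The dominant spike at lag 7 indicates a seasonal period of 7.

7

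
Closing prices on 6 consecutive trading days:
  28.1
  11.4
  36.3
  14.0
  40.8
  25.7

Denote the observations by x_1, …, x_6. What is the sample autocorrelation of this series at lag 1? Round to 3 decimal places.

-0.709

Mean x̄ = (28.1 + 11.4 + 36.3 + 14.0 + 40.8 + 25.7)/6 = 26.0500
Deviations from mean: 2.0500, -14.6500, 10.2500, -12.0500, 14.7500, -0.3500
Numerator Σ_{t=1}^{5}(x_t−x̄)(x_{t+1}−x̄) = -486.6075
Denominator Σ(x_t−x̄)² = 686.7750
r_1 = -486.6075 / 686.7750 = -0.709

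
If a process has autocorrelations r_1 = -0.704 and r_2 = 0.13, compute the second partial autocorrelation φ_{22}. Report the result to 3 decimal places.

φ_{22} = (r_2 − r_1²) / (1 − r_1²)
r_1² = (-0.704)² = 0.495616
Numerator = 0.13 − 0.4956 = -0.3656; denominator = 1 − 0.4956 = 0.5044
φ_{22} = -0.3656 / 0.5044 = -0.725

-0.725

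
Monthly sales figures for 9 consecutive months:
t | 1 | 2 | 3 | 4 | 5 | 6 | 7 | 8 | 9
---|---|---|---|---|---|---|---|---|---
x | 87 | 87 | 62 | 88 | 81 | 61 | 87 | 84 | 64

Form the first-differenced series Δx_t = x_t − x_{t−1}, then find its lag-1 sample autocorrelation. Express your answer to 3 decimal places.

First differences Δx: 0, -25, 26, -7, -20, 26, -3, -20
Mean of differences = -2.8750
Numerator Σ(Δx_t−Δx̄)(Δx_{t+1}−Δx̄) = -1246.8906
Denominator Σ(Δx_t−Δx̄)² = 2768.8750
r_1(Δx) = -1246.8906 / 2768.8750 = -0.450

-0.450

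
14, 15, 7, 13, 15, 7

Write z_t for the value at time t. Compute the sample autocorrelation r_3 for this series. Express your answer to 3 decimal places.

0.493

Mean z̄ = (14 + 15 + 7 + 13 + 15 + 7)/6 = 11.8333
Numerator Σ_{t=1}^{3}(z_t−z̄)(z_{t+3}−z̄) = 35.9167
Denominator Σ(z_t−z̄)² = 72.8333
r_3 = 35.9167 / 72.8333 = 0.493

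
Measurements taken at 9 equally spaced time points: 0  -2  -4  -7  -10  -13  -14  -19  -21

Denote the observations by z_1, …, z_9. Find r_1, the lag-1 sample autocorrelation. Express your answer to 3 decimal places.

Mean z̄ = (0 − 2 − 4 − 7 − 10 − 13 − 14 − 19 − 21)/9 = -10.0000
Numerator Σ_{t=1}^{8}(z_t−z̄)(z_{t+1}−z̄) = 293.0000
Denominator Σ(z_t−z̄)² = 436.0000
r_1 = 293.0000 / 436.0000 = 0.672

0.672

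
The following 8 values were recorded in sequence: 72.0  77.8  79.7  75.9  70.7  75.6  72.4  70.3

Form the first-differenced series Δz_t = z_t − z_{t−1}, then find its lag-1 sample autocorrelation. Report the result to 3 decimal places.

First differences Δz: 5.8, 1.9, -3.8, -5.2, 4.9, -3.2, -2.1
Mean of differences = -0.2429
Numerator Σ(Δz_t−Δz̄)(Δz_{t+1}−Δz̄) = -12.2504
Denominator Σ(Δz_t−Δz̄)² = 116.9771
r_1(Δz) = -12.2504 / 116.9771 = -0.105

-0.105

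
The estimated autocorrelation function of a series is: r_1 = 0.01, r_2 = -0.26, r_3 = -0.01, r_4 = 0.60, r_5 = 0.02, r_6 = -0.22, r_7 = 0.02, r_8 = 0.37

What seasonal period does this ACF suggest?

The largest autocorrelation is r_4 = 0.60, with a weaker echo at lag 8 (0.37); the remaining lags stay at or below 0.02.
The dominant spike at lag 4 indicates a seasonal period of 4.

4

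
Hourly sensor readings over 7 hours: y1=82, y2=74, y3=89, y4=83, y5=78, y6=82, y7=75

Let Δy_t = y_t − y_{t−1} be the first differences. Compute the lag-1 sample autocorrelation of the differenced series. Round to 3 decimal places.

-0.541

First differences Δy: -8, 15, -6, -5, 4, -7
Mean of differences = -1.1667
Numerator Σ(Δy_t−Δȳ)(Δy_{t+1}−Δȳ) = -220.0278
Denominator Σ(Δy_t−Δȳ)² = 406.8333
r_1(Δy) = -220.0278 / 406.8333 = -0.541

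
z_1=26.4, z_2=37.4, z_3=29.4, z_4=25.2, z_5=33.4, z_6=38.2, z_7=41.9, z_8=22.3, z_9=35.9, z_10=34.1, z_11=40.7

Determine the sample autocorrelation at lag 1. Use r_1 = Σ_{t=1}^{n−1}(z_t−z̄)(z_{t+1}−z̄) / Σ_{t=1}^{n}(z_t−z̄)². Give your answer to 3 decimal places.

-0.203

Mean z̄ = (26.4 + 37.4 + 29.4 + 25.2 + 33.4 + 38.2 + 41.9 + 22.3 + 35.9 + 34.1 + 40.7)/11 = 33.1727
Numerator Σ_{t=1}^{10}(z_t−z̄)(z_{t+1}−z̄) = -86.3280
Denominator Σ(z_t−z̄)² = 426.2018
r_1 = -86.3280 / 426.2018 = -0.203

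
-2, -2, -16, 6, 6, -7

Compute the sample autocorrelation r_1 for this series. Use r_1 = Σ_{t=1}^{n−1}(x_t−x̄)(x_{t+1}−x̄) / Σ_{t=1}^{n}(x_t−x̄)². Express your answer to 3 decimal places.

Mean x̄ = (-2 − 2 − 16 + 6 + 6 − 7)/6 = -2.5000
Deviations from mean: 0.5000, 0.5000, -13.5000, 8.5000, 8.5000, -4.5000
Σ(x_t−x̄)(x_{t+1}−x̄) = (0.2500) + (-6.7500) + (-114.7500) + (72.2500) + (-38.2500) = -87.2500
Denominator Σ(x_t−x̄)² = 347.5000
r_1 = -87.2500 / 347.5000 = -0.251

-0.251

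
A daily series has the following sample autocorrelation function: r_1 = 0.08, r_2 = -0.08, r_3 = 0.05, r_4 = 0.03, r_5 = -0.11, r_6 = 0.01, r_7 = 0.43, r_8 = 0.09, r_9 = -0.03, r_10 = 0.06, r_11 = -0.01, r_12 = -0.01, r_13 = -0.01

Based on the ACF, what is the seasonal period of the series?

The largest autocorrelation is r_7 = 0.43; the remaining lags stay at or below 0.09.
The dominant spike at lag 7 indicates a seasonal period of 7.

7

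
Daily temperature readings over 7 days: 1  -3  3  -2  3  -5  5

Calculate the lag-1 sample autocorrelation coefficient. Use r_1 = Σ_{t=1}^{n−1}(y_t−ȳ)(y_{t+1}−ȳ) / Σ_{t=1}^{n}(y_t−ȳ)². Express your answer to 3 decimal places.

-0.773

Mean ȳ = (1 − 3 + 3 − 2 + 3 − 5 + 5)/7 = 0.2857
Σ(y_t−ȳ)(y_{t+1}−ȳ) = (-2.3469) + (-8.9184) + (-6.2041) + (-6.2041) + (-14.3469) + (-24.9184) = -62.9388
Denominator Σ(y_t−ȳ)² = 81.4286
r_1 = -62.9388 / 81.4286 = -0.773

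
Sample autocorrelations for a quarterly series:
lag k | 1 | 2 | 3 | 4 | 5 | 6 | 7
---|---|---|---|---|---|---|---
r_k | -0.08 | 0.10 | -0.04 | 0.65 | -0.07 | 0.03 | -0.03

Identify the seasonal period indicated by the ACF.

The largest autocorrelation is r_4 = 0.65; the remaining lags stay at or below 0.10.
The dominant spike at lag 4 indicates a seasonal period of 4.

4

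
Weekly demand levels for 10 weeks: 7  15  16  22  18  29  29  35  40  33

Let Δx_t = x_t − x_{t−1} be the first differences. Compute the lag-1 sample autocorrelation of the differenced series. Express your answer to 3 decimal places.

First differences Δx: 8, 1, 6, -4, 11, 0, 6, 5, -7
Mean of differences = 2.8889
Numerator Σ(Δx_t−Δx̄)(Δx_{t+1}−Δx̄) = -139.5679
Denominator Σ(Δx_t−Δx̄)² = 272.8889
r_1(Δx) = -139.5679 / 272.8889 = -0.511

-0.511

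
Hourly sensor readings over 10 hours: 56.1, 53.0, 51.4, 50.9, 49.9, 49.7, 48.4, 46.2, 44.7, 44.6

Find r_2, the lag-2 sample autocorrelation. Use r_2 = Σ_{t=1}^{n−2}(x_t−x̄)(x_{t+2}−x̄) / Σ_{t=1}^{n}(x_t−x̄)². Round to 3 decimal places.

0.322

Mean x̄ = (56.1 + 53.0 + 51.4 + 50.9 + 49.9 + 49.7 + 48.4 + 46.2 + 44.7 + 44.6)/10 = 49.4900
Numerator Σ_{t=1}^{8}(x_t−x̄)(x_{t+2}−x̄) = 38.8248
Denominator Σ(x_t−x̄)² = 120.7290
r_2 = 38.8248 / 120.7290 = 0.322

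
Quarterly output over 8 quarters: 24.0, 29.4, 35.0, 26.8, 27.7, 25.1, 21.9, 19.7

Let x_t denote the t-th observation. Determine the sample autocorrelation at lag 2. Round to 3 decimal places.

Mean x̄ = (24.0 + 29.4 + 35.0 + 26.8 + 27.7 + 25.1 + 21.9 + 19.7)/8 = 26.2000
Numerator Σ_{t=1}^{6}(x_t−x̄)(x_{t+2}−x̄) = -4.2000
Denominator Σ(x_t−x̄)² = 157.0800
r_2 = -4.2000 / 157.0800 = -0.027

-0.027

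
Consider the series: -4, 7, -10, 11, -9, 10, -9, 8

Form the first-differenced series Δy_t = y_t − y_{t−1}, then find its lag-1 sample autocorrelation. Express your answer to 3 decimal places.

First differences Δy: 11, -17, 21, -20, 19, -19, 17
Mean of differences = 1.7143
Numerator Σ(Δy_t−Δȳ)(Δy_{t+1}−Δȳ) = -2003.5102
Denominator Σ(Δy_t−Δȳ)² = 2241.4286
r_1(Δy) = -2003.5102 / 2241.4286 = -0.894

-0.894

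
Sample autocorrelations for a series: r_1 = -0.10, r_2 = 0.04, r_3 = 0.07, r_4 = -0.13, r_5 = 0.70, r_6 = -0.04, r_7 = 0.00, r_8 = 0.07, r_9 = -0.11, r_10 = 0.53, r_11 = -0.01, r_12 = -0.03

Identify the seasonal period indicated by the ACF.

The largest autocorrelation is r_5 = 0.70, with a weaker echo at lag 10 (0.53); the remaining lags stay at or below 0.07.
The dominant spike at lag 5 indicates a seasonal period of 5.

5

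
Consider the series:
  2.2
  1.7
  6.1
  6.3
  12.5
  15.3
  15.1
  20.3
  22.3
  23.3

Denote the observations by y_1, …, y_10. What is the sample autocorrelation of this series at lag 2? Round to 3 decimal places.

0.419

Mean ȳ = (2.2 + 1.7 + 6.1 + 6.3 + 12.5 + 15.3 + 15.1 + 20.3 + 22.3 + 23.3)/10 = 12.5100
Numerator Σ_{t=1}^{8}(y_t−ȳ)(y_{t+2}−ȳ) = 247.0738
Denominator Σ(y_t−ȳ)² = 590.2490
r_2 = 247.0738 / 590.2490 = 0.419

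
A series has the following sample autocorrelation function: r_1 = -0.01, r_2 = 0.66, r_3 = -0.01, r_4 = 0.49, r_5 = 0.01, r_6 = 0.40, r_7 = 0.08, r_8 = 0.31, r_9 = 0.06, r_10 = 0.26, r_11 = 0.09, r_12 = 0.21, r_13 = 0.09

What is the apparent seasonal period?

2

The largest autocorrelation is r_2 = 0.66, with weaker echoes at lags 4 (0.49), 6 (0.40), 8 (0.31), 10 (0.26) and 12 (0.21); the remaining lags stay at or below 0.09.
The dominant spike at lag 2 indicates a seasonal period of 2.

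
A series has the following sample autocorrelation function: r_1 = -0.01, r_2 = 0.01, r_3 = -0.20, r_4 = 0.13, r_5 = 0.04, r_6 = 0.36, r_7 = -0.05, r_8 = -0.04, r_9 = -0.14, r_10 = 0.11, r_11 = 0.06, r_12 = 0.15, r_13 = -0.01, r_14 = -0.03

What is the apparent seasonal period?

6

The largest autocorrelation is r_6 = 0.36, with a weaker echo at lag 12 (0.15); the remaining lags stay at or below 0.13.
The dominant spike at lag 6 indicates a seasonal period of 6.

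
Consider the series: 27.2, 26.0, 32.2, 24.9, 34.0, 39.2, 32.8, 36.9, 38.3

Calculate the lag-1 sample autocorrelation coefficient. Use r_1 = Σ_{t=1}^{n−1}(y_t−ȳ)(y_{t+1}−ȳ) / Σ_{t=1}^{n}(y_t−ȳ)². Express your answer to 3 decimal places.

0.289

Mean ȳ = (27.2 + 26.0 + 32.2 + 24.9 + 34.0 + 39.2 + 32.8 + 36.9 + 38.3)/9 = 32.3889
Numerator Σ_{t=1}^{8}(y_t−ȳ)(y_{t+1}−ȳ) = 66.0010
Denominator Σ(y_t−ȳ)² = 228.3089
r_1 = 66.0010 / 228.3089 = 0.289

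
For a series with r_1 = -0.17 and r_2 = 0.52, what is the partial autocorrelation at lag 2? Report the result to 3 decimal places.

0.506

φ_{22} = (r_2 − r_1²) / (1 − r_1²)
r_1² = (-0.17)² = 0.0289
Numerator = 0.52 − 0.0289 = 0.4911; denominator = 1 − 0.0289 = 0.9711
φ_{22} = 0.4911 / 0.9711 = 0.506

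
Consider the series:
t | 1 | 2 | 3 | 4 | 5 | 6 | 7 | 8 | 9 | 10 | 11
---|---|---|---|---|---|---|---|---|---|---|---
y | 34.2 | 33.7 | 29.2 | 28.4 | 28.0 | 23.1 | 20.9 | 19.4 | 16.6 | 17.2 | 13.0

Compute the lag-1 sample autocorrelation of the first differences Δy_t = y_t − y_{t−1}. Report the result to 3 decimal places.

-0.519

First differences Δy: -0.5, -4.5, -0.8, -0.4, -4.9, -2.2, -1.5, -2.8, 0.6, -4.2
Mean of differences = -2.1200
Numerator Σ(Δy_t−Δȳ)(Δy_{t+1}−Δȳ) = -17.2644
Denominator Σ(Δy_t−Δȳ)² = 33.2960
r_1(Δy) = -17.2644 / 33.2960 = -0.519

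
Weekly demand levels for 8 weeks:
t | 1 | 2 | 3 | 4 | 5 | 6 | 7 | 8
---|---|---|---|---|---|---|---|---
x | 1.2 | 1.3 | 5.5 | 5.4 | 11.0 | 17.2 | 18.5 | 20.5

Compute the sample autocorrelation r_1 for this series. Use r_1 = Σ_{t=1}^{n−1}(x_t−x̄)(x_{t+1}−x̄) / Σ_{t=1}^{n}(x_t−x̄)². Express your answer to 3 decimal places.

Mean x̄ = (1.2 + 1.3 + 5.5 + 5.4 + 11.0 + 17.2 + 18.5 + 20.5)/8 = 10.0750
Σ(x_t−x̄)(x_{t+1}−x̄) = (77.8781) + (40.1456) + (21.3881) + (-4.3244) + (6.5906) + (60.0281) + (87.8306) = 289.5369
Denominator Σ(x_t−x̄)² = 429.8350
r_1 = 289.5369 / 429.8350 = 0.674

0.674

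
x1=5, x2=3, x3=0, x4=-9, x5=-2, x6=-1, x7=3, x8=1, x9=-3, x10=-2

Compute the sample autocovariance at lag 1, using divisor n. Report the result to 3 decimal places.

Mean x̄ = (5 + 3 + 0 − 9 − 2 − 1 + 3 + 1 − 3 − 2)/10 = -0.5000
Σ_{t=1}^{9}(x_t−x̄)(x_{t+1}−x̄) = 33.7500
γ_1 = 33.7500 / 10 = 3.375

3.375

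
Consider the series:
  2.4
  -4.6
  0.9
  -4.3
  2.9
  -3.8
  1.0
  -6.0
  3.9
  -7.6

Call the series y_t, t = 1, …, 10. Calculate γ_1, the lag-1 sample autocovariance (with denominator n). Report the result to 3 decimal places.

-12.289

Mean ȳ = (2.4 − 4.6 + 0.9 − 4.3 + 2.9 − 3.8 + 1.0 − 6.0 + 3.9 − 7.6)/10 = -1.5200
Σ_{t=1}^{9}(y_t−ȳ)(y_{t+1}−ȳ) = -122.8904
γ_1 = -122.8904 / 10 = -12.289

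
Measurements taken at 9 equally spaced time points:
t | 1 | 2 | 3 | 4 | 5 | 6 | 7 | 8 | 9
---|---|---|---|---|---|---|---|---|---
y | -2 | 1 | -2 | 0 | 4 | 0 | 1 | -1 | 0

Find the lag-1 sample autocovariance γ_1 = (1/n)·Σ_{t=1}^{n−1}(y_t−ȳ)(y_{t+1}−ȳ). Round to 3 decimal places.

-0.594

Mean ȳ = (-2 + 1 − 2 + 0 + 4 + 0 + 1 − 1 + 0)/9 = 0.1111
Σ_{t=1}^{8}(y_t−ȳ)(y_{t+1}−ȳ) = -5.3457
γ_1 = -5.3457 / 9 = -0.594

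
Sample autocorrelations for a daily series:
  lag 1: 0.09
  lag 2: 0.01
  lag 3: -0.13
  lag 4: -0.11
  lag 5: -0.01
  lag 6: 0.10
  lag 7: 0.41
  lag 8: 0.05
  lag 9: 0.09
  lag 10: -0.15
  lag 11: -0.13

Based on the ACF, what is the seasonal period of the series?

The largest autocorrelation is r_7 = 0.41; the remaining lags stay at or below 0.10.
The dominant spike at lag 7 indicates a seasonal period of 7.

7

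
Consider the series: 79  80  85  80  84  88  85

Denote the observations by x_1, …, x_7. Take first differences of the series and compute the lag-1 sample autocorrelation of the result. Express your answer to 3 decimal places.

-0.523

First differences Δx: 1, 5, -5, 4, 4, -3
Mean of differences = 1.0000
Numerator Σ(Δx_t−Δx̄)(Δx_{t+1}−Δx̄) = -45.0000
Denominator Σ(Δx_t−Δx̄)² = 86.0000
r_1(Δx) = -45.0000 / 86.0000 = -0.523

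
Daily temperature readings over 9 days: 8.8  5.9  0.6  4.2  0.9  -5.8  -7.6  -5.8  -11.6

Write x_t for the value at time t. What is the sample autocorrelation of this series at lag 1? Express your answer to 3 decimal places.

Mean x̄ = (8.8 + 5.9 + 0.6 + 4.2 + 0.9 − 5.8 − 7.6 − 5.8 − 11.6)/9 = -1.1556
Numerator Σ_{t=1}^{8}(x_t−x̄)(x_{t+1}−x̄) = 201.8625
Denominator Σ(x_t−x̄)² = 378.6422
r_1 = 201.8625 / 378.6422 = 0.533

0.533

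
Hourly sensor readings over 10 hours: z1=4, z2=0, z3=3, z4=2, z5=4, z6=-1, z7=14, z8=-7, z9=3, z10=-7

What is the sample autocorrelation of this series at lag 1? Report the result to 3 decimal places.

Mean z̄ = (4 + 0 + 3 + 2 + 4 − 1 + 14 − 7 + 3 − 7)/10 = 1.5000
Numerator Σ_{t=1}^{9}(z_t−z̄)(z_{t+1}−z̄) = -173.2500
Denominator Σ(z_t−z̄)² = 326.5000
r_1 = -173.2500 / 326.5000 = -0.531

-0.531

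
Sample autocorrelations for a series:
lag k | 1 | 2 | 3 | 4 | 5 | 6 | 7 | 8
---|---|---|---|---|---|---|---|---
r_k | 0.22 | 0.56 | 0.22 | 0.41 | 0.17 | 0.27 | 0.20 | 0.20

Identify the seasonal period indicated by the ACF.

The largest autocorrelation is r_2 = 0.56, with weaker echoes at lags 4 (0.41) and 6 (0.27); the remaining lags stay at or below 0.22.
The dominant spike at lag 2 indicates a seasonal period of 2.

2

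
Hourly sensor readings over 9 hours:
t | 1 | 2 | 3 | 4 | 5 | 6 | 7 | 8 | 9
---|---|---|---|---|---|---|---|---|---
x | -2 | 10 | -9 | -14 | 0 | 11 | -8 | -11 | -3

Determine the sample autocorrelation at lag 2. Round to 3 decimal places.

Mean x̄ = (-2 + 10 − 9 − 14 + 0 + 11 − 8 − 11 − 3)/9 = -2.8889
Σ(x_t−x̄)(x_{t+2}−x̄) = (-5.4321) + (-143.2099) + (-17.6543) + (-154.3210) + (-14.7654) + (-112.6543) + (0.5679) = -447.4691
Denominator Σ(x_t−x̄)² = 620.8889
r_2 = -447.4691 / 620.8889 = -0.721

-0.721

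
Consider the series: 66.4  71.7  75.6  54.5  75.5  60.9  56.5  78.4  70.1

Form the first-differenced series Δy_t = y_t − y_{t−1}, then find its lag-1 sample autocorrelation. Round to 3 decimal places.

First differences Δy: 5.3, 3.9, -21.1, 21.0, -14.6, -4.4, 21.9, -8.3
Mean of differences = 0.4625
Numerator Σ(Δy_t−Δȳ)(Δy_{t+1}−Δȳ) = -1028.5227
Denominator Σ(Δy_t−Δȳ)² = 1708.8188
r_1(Δy) = -1028.5227 / 1708.8188 = -0.602

-0.602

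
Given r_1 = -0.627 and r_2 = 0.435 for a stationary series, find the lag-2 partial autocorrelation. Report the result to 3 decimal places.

φ_{22} = (r_2 − r_1²) / (1 − r_1²)
r_1² = (-0.627)² = 0.393129
Numerator = 0.435 − 0.3931 = 0.0419; denominator = 1 − 0.3931 = 0.6069
φ_{22} = 0.0419 / 0.6069 = 0.069

0.069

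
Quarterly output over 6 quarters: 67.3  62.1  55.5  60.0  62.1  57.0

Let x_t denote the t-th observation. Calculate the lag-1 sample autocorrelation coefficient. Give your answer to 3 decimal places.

Mean x̄ = (67.3 + 62.1 + 55.5 + 60.0 + 62.1 + 57.0)/6 = 60.6667
Deviations from mean: 6.6333, 1.4333, -5.1667, -0.6667, 1.4333, -3.6667
Numerator Σ_{t=1}^{5}(x_t−x̄)(x_{t+1}−x̄) = -0.6644
Denominator Σ(x_t−x̄)² = 88.6933
r_1 = -0.6644 / 88.6933 = -0.007

-0.007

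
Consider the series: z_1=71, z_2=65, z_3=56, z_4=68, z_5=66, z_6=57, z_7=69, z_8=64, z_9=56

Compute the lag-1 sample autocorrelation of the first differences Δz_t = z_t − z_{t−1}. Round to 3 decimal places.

First differences Δz: -6, -9, 12, -2, -9, 12, -5, -8
Mean of differences = -1.8750
Numerator Σ(Δz_t−Δz̄)(Δz_{t+1}−Δz̄) = -193.3906
Denominator Σ(Δz_t−Δz̄)² = 550.8750
r_1(Δz) = -193.3906 / 550.8750 = -0.351

-0.351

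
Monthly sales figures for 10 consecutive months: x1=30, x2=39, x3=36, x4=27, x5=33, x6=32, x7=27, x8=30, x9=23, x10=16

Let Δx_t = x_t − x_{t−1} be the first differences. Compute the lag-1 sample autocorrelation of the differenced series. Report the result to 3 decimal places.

-0.218

First differences Δx: 9, -3, -9, 6, -1, -5, 3, -7, -7
Mean of differences = -1.5556
Numerator Σ(Δx_t−Δx̄)(Δx_{t+1}−Δx̄) = -69.3086
Denominator Σ(Δx_t−Δx̄)² = 318.2222
r_1(Δx) = -69.3086 / 318.2222 = -0.218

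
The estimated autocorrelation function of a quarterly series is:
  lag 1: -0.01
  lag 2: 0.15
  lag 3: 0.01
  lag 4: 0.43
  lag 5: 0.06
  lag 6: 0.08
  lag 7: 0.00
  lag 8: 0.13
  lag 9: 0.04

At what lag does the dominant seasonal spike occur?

The largest autocorrelation is r_4 = 0.43; the remaining lags stay at or below 0.15.
The dominant spike at lag 4 indicates a seasonal period of 4.

4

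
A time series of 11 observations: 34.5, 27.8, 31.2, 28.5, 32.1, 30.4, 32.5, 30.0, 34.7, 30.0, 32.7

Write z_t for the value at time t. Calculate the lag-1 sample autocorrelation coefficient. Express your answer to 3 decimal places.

Mean z̄ = (34.5 + 27.8 + 31.2 + 28.5 + 32.1 + 30.4 + 32.5 + 30.0 + 34.7 + 30.0 + 32.7)/11 = 31.3091
Numerator Σ_{t=1}^{10}(z_t−z̄)(z_{t+1}−z̄) = -26.7892
Denominator Σ(z_t−z̄)² = 50.1291
r_1 = -26.7892 / 50.1291 = -0.534

-0.534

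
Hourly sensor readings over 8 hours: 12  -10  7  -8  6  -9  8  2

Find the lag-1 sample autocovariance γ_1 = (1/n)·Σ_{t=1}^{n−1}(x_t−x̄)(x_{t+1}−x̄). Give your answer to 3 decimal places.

-49.875

Mean x̄ = (12 − 10 + 7 − 8 + 6 − 9 + 8 + 2)/8 = 1.0000
Σ_{t=1}^{7}(x_t−x̄)(x_{t+1}−x̄) = -399.0000
γ_1 = -399.0000 / 8 = -49.875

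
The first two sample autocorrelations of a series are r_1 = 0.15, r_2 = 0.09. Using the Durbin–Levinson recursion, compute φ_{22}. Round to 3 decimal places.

φ_{22} = (r_2 − r_1²) / (1 − r_1²)
r_1² = (0.15)² = 0.0225
Numerator = 0.09 − 0.0225 = 0.0675; denominator = 1 − 0.0225 = 0.9775
φ_{22} = 0.0675 / 0.9775 = 0.069

0.069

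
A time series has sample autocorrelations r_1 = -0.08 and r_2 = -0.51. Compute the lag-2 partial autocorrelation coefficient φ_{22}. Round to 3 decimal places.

-0.520

φ_{22} = (r_2 − r_1²) / (1 − r_1²)
r_1² = (-0.08)² = 0.0064
Numerator = -0.51 − 0.0064 = -0.5164; denominator = 1 − 0.0064 = 0.9936
φ_{22} = -0.5164 / 0.9936 = -0.520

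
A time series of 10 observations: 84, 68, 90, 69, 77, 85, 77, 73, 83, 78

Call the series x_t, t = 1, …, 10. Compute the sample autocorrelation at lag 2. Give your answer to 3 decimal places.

Mean x̄ = (84 + 68 + 90 + 69 + 77 + 85 + 77 + 73 + 83 + 78)/10 = 78.4000
Numerator Σ_{t=1}^{8}(x_t−x̄)(x_{t+2}−x̄) = 46.4800
Denominator Σ(x_t−x̄)² = 460.4000
r_2 = 46.4800 / 460.4000 = 0.101

0.101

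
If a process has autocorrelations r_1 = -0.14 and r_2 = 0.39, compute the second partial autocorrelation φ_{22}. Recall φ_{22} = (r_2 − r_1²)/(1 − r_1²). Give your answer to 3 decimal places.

0.378

φ_{22} = (r_2 − r_1²) / (1 − r_1²)
r_1² = (-0.14)² = 0.0196
Numerator = 0.39 − 0.0196 = 0.3704; denominator = 1 − 0.0196 = 0.9804
φ_{22} = 0.3704 / 0.9804 = 0.378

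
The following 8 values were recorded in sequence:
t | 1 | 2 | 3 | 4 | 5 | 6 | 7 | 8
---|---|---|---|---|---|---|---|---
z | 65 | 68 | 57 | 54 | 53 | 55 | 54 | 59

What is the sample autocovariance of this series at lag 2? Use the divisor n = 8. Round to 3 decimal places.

Mean z̄ = (65 + 68 + 57 + 54 + 53 + 55 + 54 + 59)/8 = 58.1250
Σ_{t=1}^{6}(z_t−z̄)(z_{t+2}−z̄) = -11.4063
γ_2 = -11.4063 / 8 = -1.426

-1.426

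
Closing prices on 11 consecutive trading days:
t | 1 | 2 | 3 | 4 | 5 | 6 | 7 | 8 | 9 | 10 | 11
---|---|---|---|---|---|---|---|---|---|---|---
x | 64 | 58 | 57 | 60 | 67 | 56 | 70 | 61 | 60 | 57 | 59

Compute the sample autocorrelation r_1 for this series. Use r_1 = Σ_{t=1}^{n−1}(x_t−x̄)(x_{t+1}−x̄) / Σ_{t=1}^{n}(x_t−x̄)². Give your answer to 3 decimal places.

Mean x̄ = (64 + 58 + 57 + 60 + 67 + 56 + 70 + 61 + 60 + 57 + 59)/11 = 60.8182
Numerator Σ_{t=1}^{10}(x_t−x̄)(x_{t+1}−x̄) = -62.5785
Denominator Σ(x_t−x̄)² = 197.6364
r_1 = -62.5785 / 197.6364 = -0.317

-0.317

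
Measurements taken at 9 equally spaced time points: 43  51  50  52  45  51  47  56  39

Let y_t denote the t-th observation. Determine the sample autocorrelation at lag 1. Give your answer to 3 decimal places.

Mean ȳ = (43 + 51 + 50 + 52 + 45 + 51 + 47 + 56 + 39)/9 = 48.2222
Numerator Σ_{t=1}^{8}(y_t−ȳ)(y_{t+1}−ȳ) = -108.6049
Denominator Σ(y_t−ȳ)² = 217.5556
r_1 = -108.6049 / 217.5556 = -0.499

-0.499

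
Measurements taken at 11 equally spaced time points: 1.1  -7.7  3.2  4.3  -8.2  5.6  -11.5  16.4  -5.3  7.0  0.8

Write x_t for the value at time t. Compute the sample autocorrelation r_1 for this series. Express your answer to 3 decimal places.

-0.714

Mean x̄ = (1.1 − 7.7 + 3.2 + 4.3 − 8.2 + 5.6 − 11.5 + 16.4 − 5.3 + 7.0 + 0.8)/11 = 0.5182
Numerator Σ_{t=1}^{10}(x_t−x̄)(x_{t+1}−x̄) = -474.1876
Denominator Σ(x_t−x̄)² = 663.8164
r_1 = -474.1876 / 663.8164 = -0.714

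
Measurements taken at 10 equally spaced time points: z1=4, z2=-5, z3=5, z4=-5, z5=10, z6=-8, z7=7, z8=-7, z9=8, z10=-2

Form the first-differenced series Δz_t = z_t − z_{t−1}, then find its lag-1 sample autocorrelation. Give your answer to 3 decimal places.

-0.917

First differences Δz: -9, 10, -10, 15, -18, 15, -14, 15, -10
Mean of differences = -0.6667
Numerator Σ(Δz_t−Δz̄)(Δz_{t+1}−Δz̄) = -1441.7778
Denominator Σ(Δz_t−Δz̄)² = 1572.0000
r_1(Δz) = -1441.7778 / 1572.0000 = -0.917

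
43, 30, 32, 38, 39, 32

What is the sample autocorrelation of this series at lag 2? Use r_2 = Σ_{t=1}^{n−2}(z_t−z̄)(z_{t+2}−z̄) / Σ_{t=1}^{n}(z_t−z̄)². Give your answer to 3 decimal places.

Mean z̄ = (43 + 30 + 32 + 38 + 39 + 32)/6 = 35.6667
Deviations from mean: 7.3333, -5.6667, -3.6667, 2.3333, 3.3333, -3.6667
Σ(z_t−z̄)(z_{t+2}−z̄) = (-26.8889) + (-13.2222) + (-12.2222) + (-8.5556) = -60.8889
Denominator Σ(z_t−z̄)² = 129.3333
r_2 = -60.8889 / 129.3333 = -0.471

-0.471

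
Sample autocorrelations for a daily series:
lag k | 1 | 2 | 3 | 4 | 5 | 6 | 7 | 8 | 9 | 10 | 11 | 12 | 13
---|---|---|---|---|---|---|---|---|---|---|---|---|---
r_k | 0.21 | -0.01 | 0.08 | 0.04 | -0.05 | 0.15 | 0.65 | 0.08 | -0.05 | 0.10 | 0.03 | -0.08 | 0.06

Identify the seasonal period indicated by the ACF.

The largest autocorrelation is r_7 = 0.65; the remaining lags stay at or below 0.21.
The dominant spike at lag 7 indicates a seasonal period of 7.

7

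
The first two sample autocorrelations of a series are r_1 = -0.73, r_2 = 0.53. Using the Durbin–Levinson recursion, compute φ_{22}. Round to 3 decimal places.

φ_{22} = (r_2 − r_1²) / (1 − r_1²)
r_1² = (-0.73)² = 0.5329
Numerator = 0.53 − 0.5329 = -0.0029; denominator = 1 − 0.5329 = 0.4671
φ_{22} = -0.0029 / 0.4671 = -0.006

-0.006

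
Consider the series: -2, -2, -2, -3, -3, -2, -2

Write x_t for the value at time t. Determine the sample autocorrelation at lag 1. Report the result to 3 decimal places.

Mean x̄ = (-2 − 2 − 2 − 3 − 3 − 2 − 2)/7 = -2.2857
Deviations from mean: 0.2857, 0.2857, 0.2857, -0.7143, -0.7143, 0.2857, 0.2857
Numerator Σ_{t=1}^{6}(x_t−x̄)(x_{t+1}−x̄) = 0.3469
Denominator Σ(x_t−x̄)² = 1.4286
r_1 = 0.3469 / 1.4286 = 0.243

0.243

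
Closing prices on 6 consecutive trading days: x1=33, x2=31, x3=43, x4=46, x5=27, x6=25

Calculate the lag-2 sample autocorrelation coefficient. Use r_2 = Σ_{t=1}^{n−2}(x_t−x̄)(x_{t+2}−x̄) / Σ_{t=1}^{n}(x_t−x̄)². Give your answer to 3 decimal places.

Mean x̄ = (33 + 31 + 43 + 46 + 27 + 25)/6 = 34.1667
Deviations from mean: -1.1667, -3.1667, 8.8333, 11.8333, -7.1667, -9.1667
Σ(x_t−x̄)(x_{t+2}−x̄) = (-10.3056) + (-37.4722) + (-63.3056) + (-108.4722) = -219.5556
Denominator Σ(x_t−x̄)² = 364.8333
r_2 = -219.5556 / 364.8333 = -0.602

-0.602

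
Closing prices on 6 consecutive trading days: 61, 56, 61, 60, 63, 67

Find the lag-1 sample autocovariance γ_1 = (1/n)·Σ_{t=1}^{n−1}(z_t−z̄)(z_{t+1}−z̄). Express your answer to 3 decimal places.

Mean z̄ = (61 + 56 + 61 + 60 + 63 + 67)/6 = 61.3333
Σ_{t=1}^{5}(z_t−z̄)(z_{t+1}−z̄) = 11.2222
γ_1 = 11.2222 / 6 = 1.870

1.870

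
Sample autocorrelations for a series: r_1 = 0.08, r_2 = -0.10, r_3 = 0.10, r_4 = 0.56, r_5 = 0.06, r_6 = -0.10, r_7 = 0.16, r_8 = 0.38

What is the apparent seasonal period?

4

The largest autocorrelation is r_4 = 0.56, with a weaker echo at lag 8 (0.38); the remaining lags stay at or below 0.16.
The dominant spike at lag 4 indicates a seasonal period of 4.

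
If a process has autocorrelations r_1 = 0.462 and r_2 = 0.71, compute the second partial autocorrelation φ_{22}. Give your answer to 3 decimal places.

0.631

φ_{22} = (r_2 − r_1²) / (1 − r_1²)
r_1² = (0.462)² = 0.213444
Numerator = 0.71 − 0.2134 = 0.4966; denominator = 1 − 0.2134 = 0.7866
φ_{22} = 0.4966 / 0.7866 = 0.631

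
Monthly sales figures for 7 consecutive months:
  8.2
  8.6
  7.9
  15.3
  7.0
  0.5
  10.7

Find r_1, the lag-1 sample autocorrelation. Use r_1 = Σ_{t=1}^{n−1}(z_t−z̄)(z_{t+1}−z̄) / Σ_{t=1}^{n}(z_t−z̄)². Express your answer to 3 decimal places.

Mean z̄ = (8.2 + 8.6 + 7.9 + 15.3 + 7.0 + 0.5 + 10.7)/7 = 8.3143
Deviations from mean: -0.1143, 0.2857, -0.4143, 6.9857, -1.3143, -7.8143, 2.3857
Σ(z_t−z̄)(z_{t+1}−z̄) = (-0.0327) + (-0.1184) + (-2.8941) + (-9.1812) + (10.2702) + (-18.6427) = -20.5988
Denominator Σ(z_t−z̄)² = 117.5486
r_1 = -20.5988 / 117.5486 = -0.175

-0.175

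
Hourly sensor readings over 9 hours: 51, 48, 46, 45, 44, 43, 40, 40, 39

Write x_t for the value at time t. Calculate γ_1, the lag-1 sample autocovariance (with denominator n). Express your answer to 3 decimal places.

8.667

Mean x̄ = (51 + 48 + 46 + 45 + 44 + 43 + 40 + 40 + 39)/9 = 44.0000
Σ_{t=1}^{8}(x_t−x̄)(x_{t+1}−x̄) = 78.0000
γ_1 = 78.0000 / 9 = 8.667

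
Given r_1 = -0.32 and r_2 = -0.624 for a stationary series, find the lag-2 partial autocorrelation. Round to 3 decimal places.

φ_{22} = (r_2 − r_1²) / (1 − r_1²)
r_1² = (-0.32)² = 0.1024
Numerator = -0.624 − 0.1024 = -0.7264; denominator = 1 − 0.1024 = 0.8976
φ_{22} = -0.7264 / 0.8976 = -0.809

-0.809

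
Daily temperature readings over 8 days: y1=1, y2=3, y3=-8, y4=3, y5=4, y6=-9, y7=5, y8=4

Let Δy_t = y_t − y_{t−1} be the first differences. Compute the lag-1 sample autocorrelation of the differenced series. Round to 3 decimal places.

First differences Δy: 2, -11, 11, 1, -13, 14, -1
Mean of differences = 0.4286
Numerator Σ(Δy_t−Δȳ)(Δy_{t+1}−Δȳ) = -342.0408
Denominator Σ(Δy_t−Δȳ)² = 611.7143
r_1(Δy) = -342.0408 / 611.7143 = -0.559

-0.559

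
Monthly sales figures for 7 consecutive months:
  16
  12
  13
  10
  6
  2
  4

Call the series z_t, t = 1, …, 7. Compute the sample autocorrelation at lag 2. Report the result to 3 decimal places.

Mean z̄ = (16 + 12 + 13 + 10 + 6 + 2 + 4)/7 = 9.0000
Deviations from mean: 7.0000, 3.0000, 4.0000, 1.0000, -3.0000, -7.0000, -5.0000
Σ(z_t−z̄)(z_{t+2}−z̄) = (28.0000) + (3.0000) + (-12.0000) + (-7.0000) + (15.0000) = 27.0000
Denominator Σ(z_t−z̄)² = 158.0000
r_2 = 27.0000 / 158.0000 = 0.171

0.171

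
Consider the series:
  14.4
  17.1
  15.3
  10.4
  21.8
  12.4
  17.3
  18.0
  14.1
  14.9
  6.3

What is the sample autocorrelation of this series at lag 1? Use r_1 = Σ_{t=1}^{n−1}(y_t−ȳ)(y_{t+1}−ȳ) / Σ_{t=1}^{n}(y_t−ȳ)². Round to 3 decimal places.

-0.297

Mean ȳ = (14.4 + 17.1 + 15.3 + 10.4 + 21.8 + 12.4 + 17.3 + 18.0 + 14.1 + 14.9 + 6.3)/11 = 14.7273
Numerator Σ_{t=1}^{10}(y_t−ȳ)(y_{t+1}−ȳ) = -50.1462
Denominator Σ(y_t−ȳ)² = 169.0018
r_1 = -50.1462 / 169.0018 = -0.297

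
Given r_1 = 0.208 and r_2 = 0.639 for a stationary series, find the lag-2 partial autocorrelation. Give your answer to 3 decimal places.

0.623

φ_{22} = (r_2 − r_1²) / (1 − r_1²)
r_1² = (0.208)² = 0.043264
Numerator = 0.639 − 0.0433 = 0.5957; denominator = 1 − 0.0433 = 0.9567
φ_{22} = 0.5957 / 0.9567 = 0.623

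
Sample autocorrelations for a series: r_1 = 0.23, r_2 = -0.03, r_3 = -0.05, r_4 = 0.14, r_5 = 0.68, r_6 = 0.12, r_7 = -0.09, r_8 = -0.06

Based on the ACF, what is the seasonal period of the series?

The largest autocorrelation is r_5 = 0.68; the remaining lags stay at or below 0.23.
The dominant spike at lag 5 indicates a seasonal period of 5.

5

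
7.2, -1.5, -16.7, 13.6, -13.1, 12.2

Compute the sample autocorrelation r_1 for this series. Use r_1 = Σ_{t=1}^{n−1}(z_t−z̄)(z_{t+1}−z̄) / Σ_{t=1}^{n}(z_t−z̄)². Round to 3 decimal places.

-0.652

Mean z̄ = (7.2 − 1.5 − 16.7 + 13.6 − 13.1 + 12.2)/6 = 0.2833
Numerator Σ_{t=1}^{5}(z_t−z̄)(z_{t+1}−z̄) = -545.9153
Denominator Σ(z_t−z̄)² = 837.9083
r_1 = -545.9153 / 837.9083 = -0.652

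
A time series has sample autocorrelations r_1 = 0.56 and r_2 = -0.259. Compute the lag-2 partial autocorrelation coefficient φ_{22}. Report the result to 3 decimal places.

φ_{22} = (r_2 − r_1²) / (1 − r_1²)
r_1² = (0.56)² = 0.3136
Numerator = -0.259 − 0.3136 = -0.5726; denominator = 1 − 0.3136 = 0.6864
φ_{22} = -0.5726 / 0.6864 = -0.834

-0.834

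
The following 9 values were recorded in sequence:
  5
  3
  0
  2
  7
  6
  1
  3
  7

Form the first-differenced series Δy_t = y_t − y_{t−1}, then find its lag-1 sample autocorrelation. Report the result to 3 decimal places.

0.091

First differences Δy: -2, -3, 2, 5, -1, -5, 2, 4
Mean of differences = 0.2500
Numerator Σ(Δy_t−Δȳ)(Δy_{t+1}−Δȳ) = 7.9375
Denominator Σ(Δy_t−Δȳ)² = 87.5000
r_1(Δy) = 7.9375 / 87.5000 = 0.091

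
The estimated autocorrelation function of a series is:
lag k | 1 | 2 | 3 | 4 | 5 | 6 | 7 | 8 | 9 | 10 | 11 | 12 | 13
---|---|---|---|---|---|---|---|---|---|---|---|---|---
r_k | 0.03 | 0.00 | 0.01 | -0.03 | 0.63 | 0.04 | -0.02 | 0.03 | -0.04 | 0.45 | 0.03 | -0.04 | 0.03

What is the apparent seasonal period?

The largest autocorrelation is r_5 = 0.63, with a weaker echo at lag 10 (0.45); the remaining lags stay at or below 0.04.
The dominant spike at lag 5 indicates a seasonal period of 5.

5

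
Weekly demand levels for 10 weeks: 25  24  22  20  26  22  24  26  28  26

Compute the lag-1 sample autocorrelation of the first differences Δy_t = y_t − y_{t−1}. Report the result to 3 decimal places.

-0.448

First differences Δy: -1, -2, -2, 6, -4, 2, 2, 2, -2
Mean of differences = 0.1111
Numerator Σ(Δy_t−Δȳ)(Δy_{t+1}−Δȳ) = -34.4568
Denominator Σ(Δy_t−Δȳ)² = 76.8889
r_1(Δy) = -34.4568 / 76.8889 = -0.448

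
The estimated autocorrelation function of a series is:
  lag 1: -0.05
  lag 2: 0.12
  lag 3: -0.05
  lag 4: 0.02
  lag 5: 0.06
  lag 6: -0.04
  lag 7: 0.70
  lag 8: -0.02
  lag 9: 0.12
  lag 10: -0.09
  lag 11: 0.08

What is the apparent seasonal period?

The largest autocorrelation is r_7 = 0.70; the remaining lags stay at or below 0.12.
The dominant spike at lag 7 indicates a seasonal period of 7.

7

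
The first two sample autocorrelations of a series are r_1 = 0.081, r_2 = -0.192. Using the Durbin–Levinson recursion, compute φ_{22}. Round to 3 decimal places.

φ_{22} = (r_2 − r_1²) / (1 − r_1²)
r_1² = (0.081)² = 0.006561
Numerator = -0.192 − 0.0066 = -0.1986; denominator = 1 − 0.0066 = 0.9934
φ_{22} = -0.1986 / 0.9934 = -0.200

-0.200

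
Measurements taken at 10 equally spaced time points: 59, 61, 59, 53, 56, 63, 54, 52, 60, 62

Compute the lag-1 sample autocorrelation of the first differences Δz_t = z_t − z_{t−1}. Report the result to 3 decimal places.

-0.133

First differences Δz: 2, -2, -6, 3, 7, -9, -2, 8, 2
Mean of differences = 0.3333
Numerator Σ(Δz_t−Δz̄)(Δz_{t+1}−Δz̄) = -33.7778
Denominator Σ(Δz_t−Δz̄)² = 254.0000
r_1(Δz) = -33.7778 / 254.0000 = -0.133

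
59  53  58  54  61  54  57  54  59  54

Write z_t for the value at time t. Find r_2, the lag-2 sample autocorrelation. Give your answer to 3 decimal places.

0.572

Mean z̄ = (59 + 53 + 58 + 54 + 61 + 54 + 57 + 54 + 59 + 54)/10 = 56.3000
Numerator Σ_{t=1}^{8}(z_t−z̄)(z_{t+2}−z̄) = 41.2200
Denominator Σ(z_t−z̄)² = 72.1000
r_2 = 41.2200 / 72.1000 = 0.572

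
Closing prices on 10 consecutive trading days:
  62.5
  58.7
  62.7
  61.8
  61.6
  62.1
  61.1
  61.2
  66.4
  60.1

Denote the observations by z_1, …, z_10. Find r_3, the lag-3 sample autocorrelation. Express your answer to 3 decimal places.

Mean z̄ = (62.5 + 58.7 + 62.7 + 61.8 + 61.6 + 62.1 + 61.1 + 61.2 + 66.4 + 60.1)/10 = 61.8200
Σ(z_t−z̄)(z_{t+3}−z̄) = (-0.0136) + (0.6864) + (0.2464) + (0.0144) + (0.1364) + (1.2824) + (1.2384) = 3.5908
Denominator Σ(z_t−z̄)² = 35.9360
r_3 = 3.5908 / 35.9360 = 0.100

0.100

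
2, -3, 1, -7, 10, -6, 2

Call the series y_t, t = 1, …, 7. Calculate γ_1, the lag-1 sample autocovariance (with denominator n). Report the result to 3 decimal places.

-22.676

Mean ȳ = (2 − 3 + 1 − 7 + 10 − 6 + 2)/7 = -0.1429
Deviations: 2.1429, -2.8571, 1.1429, -6.8571, 10.1429, -5.8571, 2.1429
Σ_{t=1}^{6}(y_t−ȳ)(y_{t+1}−ȳ) = -158.7347
γ_1 = -158.7347 / 7 = -22.676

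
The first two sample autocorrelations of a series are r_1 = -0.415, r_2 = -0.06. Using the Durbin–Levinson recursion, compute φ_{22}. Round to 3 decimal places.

-0.281

φ_{22} = (r_2 − r_1²) / (1 − r_1²)
r_1² = (-0.415)² = 0.172225
Numerator = -0.06 − 0.1722 = -0.2322; denominator = 1 − 0.1722 = 0.8278
φ_{22} = -0.2322 / 0.8278 = -0.281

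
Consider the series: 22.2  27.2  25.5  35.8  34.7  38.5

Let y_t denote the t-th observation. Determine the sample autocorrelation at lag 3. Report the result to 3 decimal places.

Mean ȳ = (22.2 + 27.2 + 25.5 + 35.8 + 34.7 + 38.5)/6 = 30.6500
Deviations from mean: -8.4500, -3.4500, -5.1500, 5.1500, 4.0500, 7.8500
Σ(y_t−ȳ)(y_{t+3}−ȳ) = (-43.5175) + (-13.9725) + (-40.4275) = -97.9175
Denominator Σ(y_t−ȳ)² = 214.3750
r_3 = -97.9175 / 214.3750 = -0.457

-0.457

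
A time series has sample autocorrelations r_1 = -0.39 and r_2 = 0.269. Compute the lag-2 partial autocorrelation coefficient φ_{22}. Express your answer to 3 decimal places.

φ_{22} = (r_2 − r_1²) / (1 − r_1²)
r_1² = (-0.39)² = 0.1521
Numerator = 0.269 − 0.1521 = 0.1169; denominator = 1 − 0.1521 = 0.8479
φ_{22} = 0.1169 / 0.8479 = 0.138

0.138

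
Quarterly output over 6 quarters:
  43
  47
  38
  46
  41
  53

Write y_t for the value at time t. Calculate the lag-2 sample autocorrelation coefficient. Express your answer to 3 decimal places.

Mean ȳ = (43 + 47 + 38 + 46 + 41 + 53)/6 = 44.6667
Deviations from mean: -1.6667, 2.3333, -6.6667, 1.3333, -3.6667, 8.3333
Σ(y_t−ȳ)(y_{t+2}−ȳ) = (11.1111) + (3.1111) + (24.4444) + (11.1111) = 49.7778
Denominator Σ(y_t−ȳ)² = 137.3333
r_2 = 49.7778 / 137.3333 = 0.362

0.362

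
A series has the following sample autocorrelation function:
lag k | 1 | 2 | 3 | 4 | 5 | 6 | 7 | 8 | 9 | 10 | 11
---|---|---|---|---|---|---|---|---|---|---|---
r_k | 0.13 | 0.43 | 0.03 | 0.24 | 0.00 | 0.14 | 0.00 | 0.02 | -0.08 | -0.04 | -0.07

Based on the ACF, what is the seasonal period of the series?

2

The largest autocorrelation is r_2 = 0.43, with a weaker echo at lag 4 (0.24); the remaining lags stay at or below 0.14.
The dominant spike at lag 2 indicates a seasonal period of 2.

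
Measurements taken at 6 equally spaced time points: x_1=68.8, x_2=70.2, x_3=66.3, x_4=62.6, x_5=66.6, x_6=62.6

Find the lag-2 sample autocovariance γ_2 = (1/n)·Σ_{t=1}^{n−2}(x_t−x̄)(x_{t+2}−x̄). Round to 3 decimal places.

-0.200

Mean x̄ = (68.8 + 70.2 + 66.3 + 62.6 + 66.6 + 62.6)/6 = 66.1833
Σ_{t=1}^{4}(x_t−x̄)(x_{t+2}−x̄) = -1.1989
γ_2 = -1.1989 / 6 = -0.200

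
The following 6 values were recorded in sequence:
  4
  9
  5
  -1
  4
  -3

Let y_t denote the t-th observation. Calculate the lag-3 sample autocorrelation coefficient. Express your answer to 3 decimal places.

-0.106

Mean ȳ = (4 + 9 + 5 − 1 + 4 − 3)/6 = 3.0000
Deviations from mean: 1.0000, 6.0000, 2.0000, -4.0000, 1.0000, -6.0000
Numerator Σ_{t=1}^{3}(y_t−ȳ)(y_{t+3}−ȳ) = -10.0000
Denominator Σ(y_t−ȳ)² = 94.0000
r_3 = -10.0000 / 94.0000 = -0.106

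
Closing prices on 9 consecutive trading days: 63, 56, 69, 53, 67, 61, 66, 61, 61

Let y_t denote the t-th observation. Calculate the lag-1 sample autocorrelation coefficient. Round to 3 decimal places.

Mean ȳ = (63 + 56 + 69 + 53 + 67 + 61 + 66 + 61 + 61)/9 = 61.8889
Numerator Σ_{t=1}^{8}(y_t−ȳ)(y_{t+1}−ȳ) = -168.1235
Denominator Σ(y_t−ȳ)² = 210.8889
r_1 = -168.1235 / 210.8889 = -0.797

-0.797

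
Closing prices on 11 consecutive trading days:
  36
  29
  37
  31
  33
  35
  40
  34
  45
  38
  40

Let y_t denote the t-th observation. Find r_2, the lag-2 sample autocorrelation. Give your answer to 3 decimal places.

Mean ȳ = (36 + 29 + 37 + 31 + 33 + 35 + 40 + 34 + 45 + 38 + 40)/11 = 36.1818
Numerator Σ_{t=1}^{9}(y_t−ȳ)(y_{t+2}−ȳ) = 94.3884
Denominator Σ(y_t−ȳ)² = 205.6364
r_2 = 94.3884 / 205.6364 = 0.459

0.459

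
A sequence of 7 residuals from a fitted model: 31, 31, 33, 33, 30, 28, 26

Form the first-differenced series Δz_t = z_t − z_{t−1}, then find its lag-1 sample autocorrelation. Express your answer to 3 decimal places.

First differences Δz: 0, 2, 0, -3, -2, -2
Mean of differences = -0.8333
Numerator Σ(Δz_t−Δz̄)(Δz_{t+1}−Δz̄) = 6.8056
Denominator Σ(Δz_t−Δz̄)² = 16.8333
r_1(Δz) = 6.8056 / 16.8333 = 0.404

0.404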